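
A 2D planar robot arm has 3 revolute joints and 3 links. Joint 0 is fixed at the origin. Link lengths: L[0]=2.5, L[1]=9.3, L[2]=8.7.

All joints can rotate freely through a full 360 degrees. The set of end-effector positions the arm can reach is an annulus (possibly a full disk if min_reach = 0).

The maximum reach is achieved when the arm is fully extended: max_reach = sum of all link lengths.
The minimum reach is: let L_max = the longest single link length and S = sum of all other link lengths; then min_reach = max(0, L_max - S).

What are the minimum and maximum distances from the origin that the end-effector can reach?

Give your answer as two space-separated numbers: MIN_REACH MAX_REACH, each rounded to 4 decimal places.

Answer: 0.0000 20.5000

Derivation:
Link lengths: [2.5, 9.3, 8.7]
max_reach = 2.5 + 9.3 + 8.7 = 20.5
L_max = max([2.5, 9.3, 8.7]) = 9.3
S (sum of others) = 20.5 - 9.3 = 11.2
min_reach = max(0, 9.3 - 11.2) = max(0, -1.9) = 0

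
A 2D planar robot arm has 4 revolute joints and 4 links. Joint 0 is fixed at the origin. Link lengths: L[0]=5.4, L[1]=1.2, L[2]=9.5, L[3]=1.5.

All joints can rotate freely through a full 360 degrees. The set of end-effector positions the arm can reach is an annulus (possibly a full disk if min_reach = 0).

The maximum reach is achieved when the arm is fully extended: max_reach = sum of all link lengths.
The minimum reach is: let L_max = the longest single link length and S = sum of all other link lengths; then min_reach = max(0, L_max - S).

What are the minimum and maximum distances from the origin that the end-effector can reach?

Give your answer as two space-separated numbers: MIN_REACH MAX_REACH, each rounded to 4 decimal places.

Link lengths: [5.4, 1.2, 9.5, 1.5]
max_reach = 5.4 + 1.2 + 9.5 + 1.5 = 17.6
L_max = max([5.4, 1.2, 9.5, 1.5]) = 9.5
S (sum of others) = 17.6 - 9.5 = 8.1
min_reach = max(0, 9.5 - 8.1) = max(0, 1.4) = 1.4

Answer: 1.4000 17.6000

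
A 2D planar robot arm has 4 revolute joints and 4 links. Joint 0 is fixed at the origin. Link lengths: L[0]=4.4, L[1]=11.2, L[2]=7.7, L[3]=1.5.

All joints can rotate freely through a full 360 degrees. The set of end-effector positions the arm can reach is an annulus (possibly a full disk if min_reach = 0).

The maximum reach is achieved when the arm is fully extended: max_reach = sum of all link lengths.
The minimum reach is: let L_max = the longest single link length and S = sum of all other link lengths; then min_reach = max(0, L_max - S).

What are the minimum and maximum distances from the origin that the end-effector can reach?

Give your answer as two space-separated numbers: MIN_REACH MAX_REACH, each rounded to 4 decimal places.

Link lengths: [4.4, 11.2, 7.7, 1.5]
max_reach = 4.4 + 11.2 + 7.7 + 1.5 = 24.8
L_max = max([4.4, 11.2, 7.7, 1.5]) = 11.2
S (sum of others) = 24.8 - 11.2 = 13.6
min_reach = max(0, 11.2 - 13.6) = max(0, -2.4) = 0

Answer: 0.0000 24.8000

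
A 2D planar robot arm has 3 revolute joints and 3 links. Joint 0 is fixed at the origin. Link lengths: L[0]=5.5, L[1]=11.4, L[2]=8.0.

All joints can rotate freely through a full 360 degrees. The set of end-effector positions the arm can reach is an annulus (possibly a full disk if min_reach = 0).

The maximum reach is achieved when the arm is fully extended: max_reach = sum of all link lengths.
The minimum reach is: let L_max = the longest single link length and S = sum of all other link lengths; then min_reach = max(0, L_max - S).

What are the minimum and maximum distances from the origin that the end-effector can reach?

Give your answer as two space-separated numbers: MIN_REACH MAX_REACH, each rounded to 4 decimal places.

Link lengths: [5.5, 11.4, 8.0]
max_reach = 5.5 + 11.4 + 8 = 24.9
L_max = max([5.5, 11.4, 8.0]) = 11.4
S (sum of others) = 24.9 - 11.4 = 13.5
min_reach = max(0, 11.4 - 13.5) = max(0, -2.1) = 0

Answer: 0.0000 24.9000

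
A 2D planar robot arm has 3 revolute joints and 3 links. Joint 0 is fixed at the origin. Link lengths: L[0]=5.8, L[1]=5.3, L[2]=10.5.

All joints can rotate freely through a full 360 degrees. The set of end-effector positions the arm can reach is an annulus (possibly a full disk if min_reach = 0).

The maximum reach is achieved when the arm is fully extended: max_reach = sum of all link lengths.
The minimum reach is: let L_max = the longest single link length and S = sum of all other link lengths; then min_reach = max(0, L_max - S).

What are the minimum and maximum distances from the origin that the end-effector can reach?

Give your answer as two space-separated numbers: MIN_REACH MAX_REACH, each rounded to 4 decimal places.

Link lengths: [5.8, 5.3, 10.5]
max_reach = 5.8 + 5.3 + 10.5 = 21.6
L_max = max([5.8, 5.3, 10.5]) = 10.5
S (sum of others) = 21.6 - 10.5 = 11.1
min_reach = max(0, 10.5 - 11.1) = max(0, -0.6) = 0

Answer: 0.0000 21.6000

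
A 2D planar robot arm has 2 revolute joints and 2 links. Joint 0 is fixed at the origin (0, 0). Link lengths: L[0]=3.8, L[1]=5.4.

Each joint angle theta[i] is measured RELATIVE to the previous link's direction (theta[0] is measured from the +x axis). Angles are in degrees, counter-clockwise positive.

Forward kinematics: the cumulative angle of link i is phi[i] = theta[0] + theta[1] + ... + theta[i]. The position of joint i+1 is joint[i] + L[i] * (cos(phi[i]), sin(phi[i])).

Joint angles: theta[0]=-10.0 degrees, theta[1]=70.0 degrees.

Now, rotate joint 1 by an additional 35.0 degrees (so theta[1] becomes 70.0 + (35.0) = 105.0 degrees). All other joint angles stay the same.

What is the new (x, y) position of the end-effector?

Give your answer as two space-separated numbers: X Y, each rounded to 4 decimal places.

joint[0] = (0.0000, 0.0000)  (base)
link 0: phi[0] = -10 = -10 deg
  cos(-10 deg) = 0.9848, sin(-10 deg) = -0.1736
  joint[1] = (0.0000, 0.0000) + 3.8 * (0.9848, -0.1736) = (0.0000 + 3.7423, 0.0000 + -0.6599) = (3.7423, -0.6599)
link 1: phi[1] = -10 + 105 = 95 deg
  cos(95 deg) = -0.0872, sin(95 deg) = 0.9962
  joint[2] = (3.7423, -0.6599) + 5.4 * (-0.0872, 0.9962) = (3.7423 + -0.4706, -0.6599 + 5.3795) = (3.2716, 4.7196)
End effector: (3.2716, 4.7196)

Answer: 3.2716 4.7196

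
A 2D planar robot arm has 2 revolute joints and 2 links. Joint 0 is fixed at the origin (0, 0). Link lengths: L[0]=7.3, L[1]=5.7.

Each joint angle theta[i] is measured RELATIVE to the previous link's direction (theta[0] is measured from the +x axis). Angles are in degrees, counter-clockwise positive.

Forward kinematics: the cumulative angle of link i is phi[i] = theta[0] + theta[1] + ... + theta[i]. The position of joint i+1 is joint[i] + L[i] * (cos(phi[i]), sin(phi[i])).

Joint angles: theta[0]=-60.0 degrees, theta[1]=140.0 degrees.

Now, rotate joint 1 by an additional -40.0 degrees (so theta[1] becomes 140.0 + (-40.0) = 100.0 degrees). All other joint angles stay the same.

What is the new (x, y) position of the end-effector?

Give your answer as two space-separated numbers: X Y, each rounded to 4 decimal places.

Answer: 8.0165 -2.6581

Derivation:
joint[0] = (0.0000, 0.0000)  (base)
link 0: phi[0] = -60 = -60 deg
  cos(-60 deg) = 0.5000, sin(-60 deg) = -0.8660
  joint[1] = (0.0000, 0.0000) + 7.3 * (0.5000, -0.8660) = (0.0000 + 3.6500, 0.0000 + -6.3220) = (3.6500, -6.3220)
link 1: phi[1] = -60 + 100 = 40 deg
  cos(40 deg) = 0.7660, sin(40 deg) = 0.6428
  joint[2] = (3.6500, -6.3220) + 5.7 * (0.7660, 0.6428) = (3.6500 + 4.3665, -6.3220 + 3.6639) = (8.0165, -2.6581)
End effector: (8.0165, -2.6581)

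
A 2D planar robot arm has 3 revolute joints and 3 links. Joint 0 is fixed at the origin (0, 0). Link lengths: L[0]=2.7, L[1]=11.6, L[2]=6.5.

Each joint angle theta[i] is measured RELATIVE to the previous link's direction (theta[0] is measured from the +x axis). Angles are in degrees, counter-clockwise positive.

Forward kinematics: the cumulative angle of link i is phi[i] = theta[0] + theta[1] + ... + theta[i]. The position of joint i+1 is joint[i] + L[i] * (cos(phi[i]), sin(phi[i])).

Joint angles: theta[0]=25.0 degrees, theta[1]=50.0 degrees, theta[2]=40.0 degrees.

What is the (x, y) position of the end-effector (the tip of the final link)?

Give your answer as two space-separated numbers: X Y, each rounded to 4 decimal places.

Answer: 2.7023 18.2368

Derivation:
joint[0] = (0.0000, 0.0000)  (base)
link 0: phi[0] = 25 = 25 deg
  cos(25 deg) = 0.9063, sin(25 deg) = 0.4226
  joint[1] = (0.0000, 0.0000) + 2.7 * (0.9063, 0.4226) = (0.0000 + 2.4470, 0.0000 + 1.1411) = (2.4470, 1.1411)
link 1: phi[1] = 25 + 50 = 75 deg
  cos(75 deg) = 0.2588, sin(75 deg) = 0.9659
  joint[2] = (2.4470, 1.1411) + 11.6 * (0.2588, 0.9659) = (2.4470 + 3.0023, 1.1411 + 11.2047) = (5.4493, 12.3458)
link 2: phi[2] = 25 + 50 + 40 = 115 deg
  cos(115 deg) = -0.4226, sin(115 deg) = 0.9063
  joint[3] = (5.4493, 12.3458) + 6.5 * (-0.4226, 0.9063) = (5.4493 + -2.7470, 12.3458 + 5.8910) = (2.7023, 18.2368)
End effector: (2.7023, 18.2368)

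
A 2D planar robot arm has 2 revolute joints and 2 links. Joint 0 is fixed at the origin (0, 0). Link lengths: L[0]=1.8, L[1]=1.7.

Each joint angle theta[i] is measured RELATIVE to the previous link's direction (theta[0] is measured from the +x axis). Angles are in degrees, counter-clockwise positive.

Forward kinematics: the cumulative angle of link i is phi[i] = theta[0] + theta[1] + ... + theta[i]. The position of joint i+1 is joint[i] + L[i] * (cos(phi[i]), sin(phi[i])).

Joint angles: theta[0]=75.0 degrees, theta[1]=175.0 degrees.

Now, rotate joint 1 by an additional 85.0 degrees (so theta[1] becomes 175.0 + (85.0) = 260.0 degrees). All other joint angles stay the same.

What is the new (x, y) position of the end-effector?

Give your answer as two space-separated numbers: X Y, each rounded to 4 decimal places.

Answer: 2.0066 1.0202

Derivation:
joint[0] = (0.0000, 0.0000)  (base)
link 0: phi[0] = 75 = 75 deg
  cos(75 deg) = 0.2588, sin(75 deg) = 0.9659
  joint[1] = (0.0000, 0.0000) + 1.8 * (0.2588, 0.9659) = (0.0000 + 0.4659, 0.0000 + 1.7387) = (0.4659, 1.7387)
link 1: phi[1] = 75 + 260 = 335 deg
  cos(335 deg) = 0.9063, sin(335 deg) = -0.4226
  joint[2] = (0.4659, 1.7387) + 1.7 * (0.9063, -0.4226) = (0.4659 + 1.5407, 1.7387 + -0.7185) = (2.0066, 1.0202)
End effector: (2.0066, 1.0202)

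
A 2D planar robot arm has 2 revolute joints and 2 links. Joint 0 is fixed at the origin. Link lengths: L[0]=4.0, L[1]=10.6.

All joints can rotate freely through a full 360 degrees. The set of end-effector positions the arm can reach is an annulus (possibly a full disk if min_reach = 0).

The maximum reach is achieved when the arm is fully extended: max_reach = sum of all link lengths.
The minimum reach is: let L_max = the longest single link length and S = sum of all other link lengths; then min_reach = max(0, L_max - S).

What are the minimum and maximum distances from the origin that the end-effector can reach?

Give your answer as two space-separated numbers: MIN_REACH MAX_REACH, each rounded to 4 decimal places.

Answer: 6.6000 14.6000

Derivation:
Link lengths: [4.0, 10.6]
max_reach = 4 + 10.6 = 14.6
L_max = max([4.0, 10.6]) = 10.6
S (sum of others) = 14.6 - 10.6 = 4
min_reach = max(0, 10.6 - 4) = max(0, 6.6) = 6.6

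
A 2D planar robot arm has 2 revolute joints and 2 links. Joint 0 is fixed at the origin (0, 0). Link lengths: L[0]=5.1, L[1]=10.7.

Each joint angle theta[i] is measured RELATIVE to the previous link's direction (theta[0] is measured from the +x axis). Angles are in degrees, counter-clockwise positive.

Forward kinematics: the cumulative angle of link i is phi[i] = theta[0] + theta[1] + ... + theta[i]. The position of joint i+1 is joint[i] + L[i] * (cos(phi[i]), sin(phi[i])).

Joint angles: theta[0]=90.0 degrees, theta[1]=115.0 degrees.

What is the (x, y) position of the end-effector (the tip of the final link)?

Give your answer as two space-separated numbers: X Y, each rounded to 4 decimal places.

joint[0] = (0.0000, 0.0000)  (base)
link 0: phi[0] = 90 = 90 deg
  cos(90 deg) = 0.0000, sin(90 deg) = 1.0000
  joint[1] = (0.0000, 0.0000) + 5.1 * (0.0000, 1.0000) = (0.0000 + 0.0000, 0.0000 + 5.1000) = (0.0000, 5.1000)
link 1: phi[1] = 90 + 115 = 205 deg
  cos(205 deg) = -0.9063, sin(205 deg) = -0.4226
  joint[2] = (0.0000, 5.1000) + 10.7 * (-0.9063, -0.4226) = (0.0000 + -9.6975, 5.1000 + -4.5220) = (-9.6975, 0.5780)
End effector: (-9.6975, 0.5780)

Answer: -9.6975 0.5780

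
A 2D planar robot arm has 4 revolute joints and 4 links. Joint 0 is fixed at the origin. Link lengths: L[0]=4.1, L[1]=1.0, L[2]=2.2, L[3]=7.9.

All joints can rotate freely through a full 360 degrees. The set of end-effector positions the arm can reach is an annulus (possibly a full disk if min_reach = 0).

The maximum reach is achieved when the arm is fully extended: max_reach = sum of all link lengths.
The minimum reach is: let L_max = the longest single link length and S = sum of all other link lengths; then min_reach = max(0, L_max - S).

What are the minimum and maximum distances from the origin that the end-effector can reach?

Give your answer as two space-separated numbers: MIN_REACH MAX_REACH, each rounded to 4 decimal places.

Link lengths: [4.1, 1.0, 2.2, 7.9]
max_reach = 4.1 + 1 + 2.2 + 7.9 = 15.2
L_max = max([4.1, 1.0, 2.2, 7.9]) = 7.9
S (sum of others) = 15.2 - 7.9 = 7.3
min_reach = max(0, 7.9 - 7.3) = max(0, 0.6) = 0.6

Answer: 0.6000 15.2000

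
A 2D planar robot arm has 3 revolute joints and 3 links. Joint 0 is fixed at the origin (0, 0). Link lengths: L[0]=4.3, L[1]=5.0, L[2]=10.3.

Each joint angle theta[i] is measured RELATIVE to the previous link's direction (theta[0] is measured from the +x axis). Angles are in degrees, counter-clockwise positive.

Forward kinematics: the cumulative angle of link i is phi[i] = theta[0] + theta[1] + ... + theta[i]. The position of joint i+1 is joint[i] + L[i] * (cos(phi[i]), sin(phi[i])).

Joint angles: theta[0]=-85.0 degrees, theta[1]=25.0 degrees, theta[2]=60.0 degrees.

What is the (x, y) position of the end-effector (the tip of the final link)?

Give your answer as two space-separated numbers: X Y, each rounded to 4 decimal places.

joint[0] = (0.0000, 0.0000)  (base)
link 0: phi[0] = -85 = -85 deg
  cos(-85 deg) = 0.0872, sin(-85 deg) = -0.9962
  joint[1] = (0.0000, 0.0000) + 4.3 * (0.0872, -0.9962) = (0.0000 + 0.3748, 0.0000 + -4.2836) = (0.3748, -4.2836)
link 1: phi[1] = -85 + 25 = -60 deg
  cos(-60 deg) = 0.5000, sin(-60 deg) = -0.8660
  joint[2] = (0.3748, -4.2836) + 5 * (0.5000, -0.8660) = (0.3748 + 2.5000, -4.2836 + -4.3301) = (2.8748, -8.6138)
link 2: phi[2] = -85 + 25 + 60 = 0 deg
  cos(0 deg) = 1.0000, sin(0 deg) = 0.0000
  joint[3] = (2.8748, -8.6138) + 10.3 * (1.0000, 0.0000) = (2.8748 + 10.3000, -8.6138 + 0.0000) = (13.1748, -8.6138)
End effector: (13.1748, -8.6138)

Answer: 13.1748 -8.6138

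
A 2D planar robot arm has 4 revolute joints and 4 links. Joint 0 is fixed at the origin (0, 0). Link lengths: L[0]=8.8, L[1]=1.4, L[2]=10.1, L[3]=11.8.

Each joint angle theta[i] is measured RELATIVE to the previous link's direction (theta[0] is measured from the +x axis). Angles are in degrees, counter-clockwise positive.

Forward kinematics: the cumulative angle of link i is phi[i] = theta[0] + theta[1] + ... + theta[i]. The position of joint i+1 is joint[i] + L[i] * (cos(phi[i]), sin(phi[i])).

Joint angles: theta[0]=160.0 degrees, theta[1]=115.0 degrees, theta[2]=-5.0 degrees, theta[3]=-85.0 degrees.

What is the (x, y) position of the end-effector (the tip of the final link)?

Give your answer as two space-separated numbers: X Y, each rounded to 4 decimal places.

Answer: -19.9024 -9.5133

Derivation:
joint[0] = (0.0000, 0.0000)  (base)
link 0: phi[0] = 160 = 160 deg
  cos(160 deg) = -0.9397, sin(160 deg) = 0.3420
  joint[1] = (0.0000, 0.0000) + 8.8 * (-0.9397, 0.3420) = (0.0000 + -8.2693, 0.0000 + 3.0098) = (-8.2693, 3.0098)
link 1: phi[1] = 160 + 115 = 275 deg
  cos(275 deg) = 0.0872, sin(275 deg) = -0.9962
  joint[2] = (-8.2693, 3.0098) + 1.4 * (0.0872, -0.9962) = (-8.2693 + 0.1220, 3.0098 + -1.3947) = (-8.1473, 1.6151)
link 2: phi[2] = 160 + 115 + -5 = 270 deg
  cos(270 deg) = -0.0000, sin(270 deg) = -1.0000
  joint[3] = (-8.1473, 1.6151) + 10.1 * (-0.0000, -1.0000) = (-8.1473 + -0.0000, 1.6151 + -10.1000) = (-8.1473, -8.4849)
link 3: phi[3] = 160 + 115 + -5 + -85 = 185 deg
  cos(185 deg) = -0.9962, sin(185 deg) = -0.0872
  joint[4] = (-8.1473, -8.4849) + 11.8 * (-0.9962, -0.0872) = (-8.1473 + -11.7551, -8.4849 + -1.0284) = (-19.9024, -9.5133)
End effector: (-19.9024, -9.5133)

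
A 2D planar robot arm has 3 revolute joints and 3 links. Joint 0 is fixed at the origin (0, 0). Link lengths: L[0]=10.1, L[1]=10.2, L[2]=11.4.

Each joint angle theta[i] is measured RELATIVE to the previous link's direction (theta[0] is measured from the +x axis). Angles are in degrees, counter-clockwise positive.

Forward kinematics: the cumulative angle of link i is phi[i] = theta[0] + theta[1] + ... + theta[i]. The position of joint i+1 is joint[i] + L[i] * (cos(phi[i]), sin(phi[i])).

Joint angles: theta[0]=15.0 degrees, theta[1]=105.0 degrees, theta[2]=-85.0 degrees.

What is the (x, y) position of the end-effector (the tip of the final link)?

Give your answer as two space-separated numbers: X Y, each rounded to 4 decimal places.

Answer: 13.9942 17.9863

Derivation:
joint[0] = (0.0000, 0.0000)  (base)
link 0: phi[0] = 15 = 15 deg
  cos(15 deg) = 0.9659, sin(15 deg) = 0.2588
  joint[1] = (0.0000, 0.0000) + 10.1 * (0.9659, 0.2588) = (0.0000 + 9.7559, 0.0000 + 2.6141) = (9.7559, 2.6141)
link 1: phi[1] = 15 + 105 = 120 deg
  cos(120 deg) = -0.5000, sin(120 deg) = 0.8660
  joint[2] = (9.7559, 2.6141) + 10.2 * (-0.5000, 0.8660) = (9.7559 + -5.1000, 2.6141 + 8.8335) = (4.6559, 11.4475)
link 2: phi[2] = 15 + 105 + -85 = 35 deg
  cos(35 deg) = 0.8192, sin(35 deg) = 0.5736
  joint[3] = (4.6559, 11.4475) + 11.4 * (0.8192, 0.5736) = (4.6559 + 9.3383, 11.4475 + 6.5388) = (13.9942, 17.9863)
End effector: (13.9942, 17.9863)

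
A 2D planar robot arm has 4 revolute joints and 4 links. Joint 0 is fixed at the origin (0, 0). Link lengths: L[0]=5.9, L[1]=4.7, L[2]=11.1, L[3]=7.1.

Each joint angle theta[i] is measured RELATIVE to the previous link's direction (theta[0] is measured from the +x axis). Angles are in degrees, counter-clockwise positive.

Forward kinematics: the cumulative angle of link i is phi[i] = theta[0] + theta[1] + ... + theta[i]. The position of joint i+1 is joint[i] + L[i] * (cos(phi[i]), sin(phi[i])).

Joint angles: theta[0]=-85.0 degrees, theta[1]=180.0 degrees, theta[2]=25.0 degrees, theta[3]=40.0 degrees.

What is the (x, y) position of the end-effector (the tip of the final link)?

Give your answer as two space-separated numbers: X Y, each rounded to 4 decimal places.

joint[0] = (0.0000, 0.0000)  (base)
link 0: phi[0] = -85 = -85 deg
  cos(-85 deg) = 0.0872, sin(-85 deg) = -0.9962
  joint[1] = (0.0000, 0.0000) + 5.9 * (0.0872, -0.9962) = (0.0000 + 0.5142, 0.0000 + -5.8775) = (0.5142, -5.8775)
link 1: phi[1] = -85 + 180 = 95 deg
  cos(95 deg) = -0.0872, sin(95 deg) = 0.9962
  joint[2] = (0.5142, -5.8775) + 4.7 * (-0.0872, 0.9962) = (0.5142 + -0.4096, -5.8775 + 4.6821) = (0.1046, -1.1954)
link 2: phi[2] = -85 + 180 + 25 = 120 deg
  cos(120 deg) = -0.5000, sin(120 deg) = 0.8660
  joint[3] = (0.1046, -1.1954) + 11.1 * (-0.5000, 0.8660) = (0.1046 + -5.5500, -1.1954 + 9.6129) = (-5.4454, 8.4174)
link 3: phi[3] = -85 + 180 + 25 + 40 = 160 deg
  cos(160 deg) = -0.9397, sin(160 deg) = 0.3420
  joint[4] = (-5.4454, 8.4174) + 7.1 * (-0.9397, 0.3420) = (-5.4454 + -6.6718, 8.4174 + 2.4283) = (-12.1172, 10.8458)
End effector: (-12.1172, 10.8458)

Answer: -12.1172 10.8458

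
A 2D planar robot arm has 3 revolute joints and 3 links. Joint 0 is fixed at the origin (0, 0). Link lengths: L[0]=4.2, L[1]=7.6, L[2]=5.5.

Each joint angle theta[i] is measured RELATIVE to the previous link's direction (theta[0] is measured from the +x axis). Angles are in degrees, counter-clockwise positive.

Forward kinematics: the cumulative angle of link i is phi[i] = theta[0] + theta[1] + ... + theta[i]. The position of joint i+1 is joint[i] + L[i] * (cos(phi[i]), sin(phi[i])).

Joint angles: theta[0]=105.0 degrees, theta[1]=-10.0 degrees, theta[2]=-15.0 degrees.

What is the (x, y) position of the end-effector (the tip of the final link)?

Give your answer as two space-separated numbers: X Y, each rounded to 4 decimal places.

joint[0] = (0.0000, 0.0000)  (base)
link 0: phi[0] = 105 = 105 deg
  cos(105 deg) = -0.2588, sin(105 deg) = 0.9659
  joint[1] = (0.0000, 0.0000) + 4.2 * (-0.2588, 0.9659) = (0.0000 + -1.0870, 0.0000 + 4.0569) = (-1.0870, 4.0569)
link 1: phi[1] = 105 + -10 = 95 deg
  cos(95 deg) = -0.0872, sin(95 deg) = 0.9962
  joint[2] = (-1.0870, 4.0569) + 7.6 * (-0.0872, 0.9962) = (-1.0870 + -0.6624, 4.0569 + 7.5711) = (-1.7494, 11.6280)
link 2: phi[2] = 105 + -10 + -15 = 80 deg
  cos(80 deg) = 0.1736, sin(80 deg) = 0.9848
  joint[3] = (-1.7494, 11.6280) + 5.5 * (0.1736, 0.9848) = (-1.7494 + 0.9551, 11.6280 + 5.4164) = (-0.7944, 17.0444)
End effector: (-0.7944, 17.0444)

Answer: -0.7944 17.0444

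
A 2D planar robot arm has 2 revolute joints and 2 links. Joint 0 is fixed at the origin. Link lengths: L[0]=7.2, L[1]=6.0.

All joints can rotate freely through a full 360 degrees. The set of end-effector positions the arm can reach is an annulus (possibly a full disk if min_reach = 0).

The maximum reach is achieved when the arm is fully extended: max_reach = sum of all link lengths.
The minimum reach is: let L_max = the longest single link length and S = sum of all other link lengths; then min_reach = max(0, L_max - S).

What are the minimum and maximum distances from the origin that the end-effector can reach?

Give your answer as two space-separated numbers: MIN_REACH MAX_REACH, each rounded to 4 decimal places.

Link lengths: [7.2, 6.0]
max_reach = 7.2 + 6 = 13.2
L_max = max([7.2, 6.0]) = 7.2
S (sum of others) = 13.2 - 7.2 = 6
min_reach = max(0, 7.2 - 6) = max(0, 1.2) = 1.2

Answer: 1.2000 13.2000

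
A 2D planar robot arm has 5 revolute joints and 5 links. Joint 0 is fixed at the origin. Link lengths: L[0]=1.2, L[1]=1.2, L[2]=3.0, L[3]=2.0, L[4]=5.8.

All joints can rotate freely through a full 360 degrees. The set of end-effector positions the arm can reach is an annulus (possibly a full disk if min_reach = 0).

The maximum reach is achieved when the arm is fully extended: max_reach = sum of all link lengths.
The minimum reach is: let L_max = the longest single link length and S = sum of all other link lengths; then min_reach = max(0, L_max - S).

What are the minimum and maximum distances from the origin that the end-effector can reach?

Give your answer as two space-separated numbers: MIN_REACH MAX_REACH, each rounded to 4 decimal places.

Answer: 0.0000 13.2000

Derivation:
Link lengths: [1.2, 1.2, 3.0, 2.0, 5.8]
max_reach = 1.2 + 1.2 + 3 + 2 + 5.8 = 13.2
L_max = max([1.2, 1.2, 3.0, 2.0, 5.8]) = 5.8
S (sum of others) = 13.2 - 5.8 = 7.4
min_reach = max(0, 5.8 - 7.4) = max(0, -1.6) = 0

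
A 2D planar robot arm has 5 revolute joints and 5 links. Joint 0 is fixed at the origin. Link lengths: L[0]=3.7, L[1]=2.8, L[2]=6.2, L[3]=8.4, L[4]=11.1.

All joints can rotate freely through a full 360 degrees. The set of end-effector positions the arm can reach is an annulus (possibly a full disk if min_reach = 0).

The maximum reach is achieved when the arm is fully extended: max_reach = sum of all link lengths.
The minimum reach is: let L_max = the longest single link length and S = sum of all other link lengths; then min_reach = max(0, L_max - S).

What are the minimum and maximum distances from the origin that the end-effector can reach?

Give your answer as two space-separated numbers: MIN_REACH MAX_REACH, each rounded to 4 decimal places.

Link lengths: [3.7, 2.8, 6.2, 8.4, 11.1]
max_reach = 3.7 + 2.8 + 6.2 + 8.4 + 11.1 = 32.2
L_max = max([3.7, 2.8, 6.2, 8.4, 11.1]) = 11.1
S (sum of others) = 32.2 - 11.1 = 21.1
min_reach = max(0, 11.1 - 21.1) = max(0, -10) = 0

Answer: 0.0000 32.2000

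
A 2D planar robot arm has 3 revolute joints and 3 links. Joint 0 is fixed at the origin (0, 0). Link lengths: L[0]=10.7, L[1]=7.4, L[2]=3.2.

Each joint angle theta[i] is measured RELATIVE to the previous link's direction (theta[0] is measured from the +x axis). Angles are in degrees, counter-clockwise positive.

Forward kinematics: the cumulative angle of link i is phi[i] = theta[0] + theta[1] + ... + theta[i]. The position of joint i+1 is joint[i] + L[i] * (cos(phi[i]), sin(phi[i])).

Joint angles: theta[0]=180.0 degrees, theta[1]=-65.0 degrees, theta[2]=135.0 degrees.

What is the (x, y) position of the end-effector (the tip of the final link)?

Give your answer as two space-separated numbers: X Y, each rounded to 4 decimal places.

Answer: -14.9218 3.6997

Derivation:
joint[0] = (0.0000, 0.0000)  (base)
link 0: phi[0] = 180 = 180 deg
  cos(180 deg) = -1.0000, sin(180 deg) = 0.0000
  joint[1] = (0.0000, 0.0000) + 10.7 * (-1.0000, 0.0000) = (0.0000 + -10.7000, 0.0000 + 0.0000) = (-10.7000, 0.0000)
link 1: phi[1] = 180 + -65 = 115 deg
  cos(115 deg) = -0.4226, sin(115 deg) = 0.9063
  joint[2] = (-10.7000, 0.0000) + 7.4 * (-0.4226, 0.9063) = (-10.7000 + -3.1274, 0.0000 + 6.7067) = (-13.8274, 6.7067)
link 2: phi[2] = 180 + -65 + 135 = 250 deg
  cos(250 deg) = -0.3420, sin(250 deg) = -0.9397
  joint[3] = (-13.8274, 6.7067) + 3.2 * (-0.3420, -0.9397) = (-13.8274 + -1.0945, 6.7067 + -3.0070) = (-14.9218, 3.6997)
End effector: (-14.9218, 3.6997)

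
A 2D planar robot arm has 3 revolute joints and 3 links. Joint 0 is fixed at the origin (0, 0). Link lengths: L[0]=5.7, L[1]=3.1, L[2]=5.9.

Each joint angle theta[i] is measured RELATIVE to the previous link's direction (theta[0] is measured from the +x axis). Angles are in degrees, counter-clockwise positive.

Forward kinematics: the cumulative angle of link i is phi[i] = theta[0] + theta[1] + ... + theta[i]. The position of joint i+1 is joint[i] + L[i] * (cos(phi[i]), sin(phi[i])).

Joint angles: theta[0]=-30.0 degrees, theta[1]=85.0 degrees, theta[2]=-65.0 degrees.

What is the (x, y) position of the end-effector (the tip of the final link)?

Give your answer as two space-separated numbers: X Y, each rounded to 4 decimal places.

joint[0] = (0.0000, 0.0000)  (base)
link 0: phi[0] = -30 = -30 deg
  cos(-30 deg) = 0.8660, sin(-30 deg) = -0.5000
  joint[1] = (0.0000, 0.0000) + 5.7 * (0.8660, -0.5000) = (0.0000 + 4.9363, 0.0000 + -2.8500) = (4.9363, -2.8500)
link 1: phi[1] = -30 + 85 = 55 deg
  cos(55 deg) = 0.5736, sin(55 deg) = 0.8192
  joint[2] = (4.9363, -2.8500) + 3.1 * (0.5736, 0.8192) = (4.9363 + 1.7781, -2.8500 + 2.5394) = (6.7144, -0.3106)
link 2: phi[2] = -30 + 85 + -65 = -10 deg
  cos(-10 deg) = 0.9848, sin(-10 deg) = -0.1736
  joint[3] = (6.7144, -0.3106) + 5.9 * (0.9848, -0.1736) = (6.7144 + 5.8104, -0.3106 + -1.0245) = (12.5248, -1.3352)
End effector: (12.5248, -1.3352)

Answer: 12.5248 -1.3352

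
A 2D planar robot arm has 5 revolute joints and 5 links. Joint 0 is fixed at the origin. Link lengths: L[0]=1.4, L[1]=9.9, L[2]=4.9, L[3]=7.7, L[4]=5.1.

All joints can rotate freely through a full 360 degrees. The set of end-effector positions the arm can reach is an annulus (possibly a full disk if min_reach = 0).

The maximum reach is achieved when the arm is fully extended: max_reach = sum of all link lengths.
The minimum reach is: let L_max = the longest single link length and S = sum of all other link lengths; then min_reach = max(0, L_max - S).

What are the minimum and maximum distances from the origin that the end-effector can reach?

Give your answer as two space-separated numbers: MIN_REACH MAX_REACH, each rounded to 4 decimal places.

Answer: 0.0000 29.0000

Derivation:
Link lengths: [1.4, 9.9, 4.9, 7.7, 5.1]
max_reach = 1.4 + 9.9 + 4.9 + 7.7 + 5.1 = 29
L_max = max([1.4, 9.9, 4.9, 7.7, 5.1]) = 9.9
S (sum of others) = 29 - 9.9 = 19.1
min_reach = max(0, 9.9 - 19.1) = max(0, -9.2) = 0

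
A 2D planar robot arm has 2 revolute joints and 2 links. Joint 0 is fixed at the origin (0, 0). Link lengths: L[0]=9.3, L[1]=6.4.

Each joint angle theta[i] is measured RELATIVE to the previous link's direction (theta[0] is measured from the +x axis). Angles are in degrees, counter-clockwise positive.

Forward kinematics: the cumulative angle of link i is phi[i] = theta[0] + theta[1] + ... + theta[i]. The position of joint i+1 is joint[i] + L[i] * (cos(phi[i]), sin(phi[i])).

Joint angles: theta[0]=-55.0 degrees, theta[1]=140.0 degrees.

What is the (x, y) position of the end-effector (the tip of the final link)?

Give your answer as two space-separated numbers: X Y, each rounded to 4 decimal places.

joint[0] = (0.0000, 0.0000)  (base)
link 0: phi[0] = -55 = -55 deg
  cos(-55 deg) = 0.5736, sin(-55 deg) = -0.8192
  joint[1] = (0.0000, 0.0000) + 9.3 * (0.5736, -0.8192) = (0.0000 + 5.3343, 0.0000 + -7.6181) = (5.3343, -7.6181)
link 1: phi[1] = -55 + 140 = 85 deg
  cos(85 deg) = 0.0872, sin(85 deg) = 0.9962
  joint[2] = (5.3343, -7.6181) + 6.4 * (0.0872, 0.9962) = (5.3343 + 0.5578, -7.6181 + 6.3756) = (5.8921, -1.2425)
End effector: (5.8921, -1.2425)

Answer: 5.8921 -1.2425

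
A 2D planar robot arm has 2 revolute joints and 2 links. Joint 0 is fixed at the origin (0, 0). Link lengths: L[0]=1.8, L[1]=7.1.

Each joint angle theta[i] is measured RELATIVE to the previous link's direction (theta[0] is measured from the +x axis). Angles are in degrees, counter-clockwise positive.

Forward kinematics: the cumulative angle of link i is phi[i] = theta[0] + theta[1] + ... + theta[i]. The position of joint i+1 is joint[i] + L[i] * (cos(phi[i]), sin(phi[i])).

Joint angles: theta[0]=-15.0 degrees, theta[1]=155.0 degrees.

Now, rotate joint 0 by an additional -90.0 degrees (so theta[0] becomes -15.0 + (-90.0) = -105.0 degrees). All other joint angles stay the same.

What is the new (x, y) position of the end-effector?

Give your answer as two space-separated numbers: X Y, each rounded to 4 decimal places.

joint[0] = (0.0000, 0.0000)  (base)
link 0: phi[0] = -105 = -105 deg
  cos(-105 deg) = -0.2588, sin(-105 deg) = -0.9659
  joint[1] = (0.0000, 0.0000) + 1.8 * (-0.2588, -0.9659) = (0.0000 + -0.4659, 0.0000 + -1.7387) = (-0.4659, -1.7387)
link 1: phi[1] = -105 + 155 = 50 deg
  cos(50 deg) = 0.6428, sin(50 deg) = 0.7660
  joint[2] = (-0.4659, -1.7387) + 7.1 * (0.6428, 0.7660) = (-0.4659 + 4.5638, -1.7387 + 5.4389) = (4.0979, 3.7002)
End effector: (4.0979, 3.7002)

Answer: 4.0979 3.7002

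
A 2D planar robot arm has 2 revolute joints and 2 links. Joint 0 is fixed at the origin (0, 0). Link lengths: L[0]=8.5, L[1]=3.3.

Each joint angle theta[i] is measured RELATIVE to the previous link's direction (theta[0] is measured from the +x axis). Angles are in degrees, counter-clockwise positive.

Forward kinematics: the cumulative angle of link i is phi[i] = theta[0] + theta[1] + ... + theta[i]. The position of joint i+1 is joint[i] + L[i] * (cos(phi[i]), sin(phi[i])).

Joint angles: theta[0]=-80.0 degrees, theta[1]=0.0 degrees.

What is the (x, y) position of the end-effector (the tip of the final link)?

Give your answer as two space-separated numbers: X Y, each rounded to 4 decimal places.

Answer: 2.0490 -11.6207

Derivation:
joint[0] = (0.0000, 0.0000)  (base)
link 0: phi[0] = -80 = -80 deg
  cos(-80 deg) = 0.1736, sin(-80 deg) = -0.9848
  joint[1] = (0.0000, 0.0000) + 8.5 * (0.1736, -0.9848) = (0.0000 + 1.4760, 0.0000 + -8.3709) = (1.4760, -8.3709)
link 1: phi[1] = -80 + 0 = -80 deg
  cos(-80 deg) = 0.1736, sin(-80 deg) = -0.9848
  joint[2] = (1.4760, -8.3709) + 3.3 * (0.1736, -0.9848) = (1.4760 + 0.5730, -8.3709 + -3.2499) = (2.0490, -11.6207)
End effector: (2.0490, -11.6207)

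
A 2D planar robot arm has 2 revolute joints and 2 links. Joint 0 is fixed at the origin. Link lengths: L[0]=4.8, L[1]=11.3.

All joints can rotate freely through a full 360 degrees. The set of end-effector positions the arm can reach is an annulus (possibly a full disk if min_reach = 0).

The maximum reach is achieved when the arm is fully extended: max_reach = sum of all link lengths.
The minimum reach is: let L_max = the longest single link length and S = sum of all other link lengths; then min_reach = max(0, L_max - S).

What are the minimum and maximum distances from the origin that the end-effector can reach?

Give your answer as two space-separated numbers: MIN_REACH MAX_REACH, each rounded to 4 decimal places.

Answer: 6.5000 16.1000

Derivation:
Link lengths: [4.8, 11.3]
max_reach = 4.8 + 11.3 = 16.1
L_max = max([4.8, 11.3]) = 11.3
S (sum of others) = 16.1 - 11.3 = 4.8
min_reach = max(0, 11.3 - 4.8) = max(0, 6.5) = 6.5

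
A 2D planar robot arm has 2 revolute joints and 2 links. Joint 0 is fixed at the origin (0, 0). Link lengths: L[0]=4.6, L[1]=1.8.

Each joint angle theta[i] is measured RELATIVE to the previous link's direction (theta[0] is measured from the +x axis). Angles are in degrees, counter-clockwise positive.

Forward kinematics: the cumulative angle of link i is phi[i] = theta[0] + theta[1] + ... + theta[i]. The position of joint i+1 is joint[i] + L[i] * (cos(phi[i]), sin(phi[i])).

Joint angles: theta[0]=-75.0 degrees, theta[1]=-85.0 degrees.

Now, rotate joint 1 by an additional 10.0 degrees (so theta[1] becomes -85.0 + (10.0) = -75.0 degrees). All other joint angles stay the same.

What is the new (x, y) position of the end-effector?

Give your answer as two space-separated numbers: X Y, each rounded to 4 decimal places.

joint[0] = (0.0000, 0.0000)  (base)
link 0: phi[0] = -75 = -75 deg
  cos(-75 deg) = 0.2588, sin(-75 deg) = -0.9659
  joint[1] = (0.0000, 0.0000) + 4.6 * (0.2588, -0.9659) = (0.0000 + 1.1906, 0.0000 + -4.4433) = (1.1906, -4.4433)
link 1: phi[1] = -75 + -75 = -150 deg
  cos(-150 deg) = -0.8660, sin(-150 deg) = -0.5000
  joint[2] = (1.1906, -4.4433) + 1.8 * (-0.8660, -0.5000) = (1.1906 + -1.5588, -4.4433 + -0.9000) = (-0.3683, -5.3433)
End effector: (-0.3683, -5.3433)

Answer: -0.3683 -5.3433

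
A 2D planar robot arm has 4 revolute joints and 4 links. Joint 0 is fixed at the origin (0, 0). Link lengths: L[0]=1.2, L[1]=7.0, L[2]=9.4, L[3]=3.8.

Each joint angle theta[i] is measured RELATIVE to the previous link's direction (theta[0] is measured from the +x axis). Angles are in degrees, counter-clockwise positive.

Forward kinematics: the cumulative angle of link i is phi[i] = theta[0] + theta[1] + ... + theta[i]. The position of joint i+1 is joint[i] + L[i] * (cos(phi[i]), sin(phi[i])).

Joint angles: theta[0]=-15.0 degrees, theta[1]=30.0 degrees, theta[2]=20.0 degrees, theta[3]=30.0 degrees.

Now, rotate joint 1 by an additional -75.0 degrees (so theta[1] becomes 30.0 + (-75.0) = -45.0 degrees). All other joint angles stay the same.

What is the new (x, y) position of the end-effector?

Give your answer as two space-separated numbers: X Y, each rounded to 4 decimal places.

joint[0] = (0.0000, 0.0000)  (base)
link 0: phi[0] = -15 = -15 deg
  cos(-15 deg) = 0.9659, sin(-15 deg) = -0.2588
  joint[1] = (0.0000, 0.0000) + 1.2 * (0.9659, -0.2588) = (0.0000 + 1.1591, 0.0000 + -0.3106) = (1.1591, -0.3106)
link 1: phi[1] = -15 + -45 = -60 deg
  cos(-60 deg) = 0.5000, sin(-60 deg) = -0.8660
  joint[2] = (1.1591, -0.3106) + 7 * (0.5000, -0.8660) = (1.1591 + 3.5000, -0.3106 + -6.0622) = (4.6591, -6.3728)
link 2: phi[2] = -15 + -45 + 20 = -40 deg
  cos(-40 deg) = 0.7660, sin(-40 deg) = -0.6428
  joint[3] = (4.6591, -6.3728) + 9.4 * (0.7660, -0.6428) = (4.6591 + 7.2008, -6.3728 + -6.0422) = (11.8599, -12.4150)
link 3: phi[3] = -15 + -45 + 20 + 30 = -10 deg
  cos(-10 deg) = 0.9848, sin(-10 deg) = -0.1736
  joint[4] = (11.8599, -12.4150) + 3.8 * (0.9848, -0.1736) = (11.8599 + 3.7423, -12.4150 + -0.6599) = (15.6022, -13.0748)
End effector: (15.6022, -13.0748)

Answer: 15.6022 -13.0748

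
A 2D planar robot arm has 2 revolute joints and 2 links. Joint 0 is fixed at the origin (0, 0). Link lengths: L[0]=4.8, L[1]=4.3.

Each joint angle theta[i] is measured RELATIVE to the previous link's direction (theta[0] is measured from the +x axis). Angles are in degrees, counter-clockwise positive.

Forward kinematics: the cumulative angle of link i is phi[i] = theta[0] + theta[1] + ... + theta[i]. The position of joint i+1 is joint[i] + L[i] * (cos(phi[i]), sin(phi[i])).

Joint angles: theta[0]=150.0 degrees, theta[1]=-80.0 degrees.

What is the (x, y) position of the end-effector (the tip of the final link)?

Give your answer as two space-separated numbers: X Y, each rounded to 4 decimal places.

Answer: -2.6862 6.4407

Derivation:
joint[0] = (0.0000, 0.0000)  (base)
link 0: phi[0] = 150 = 150 deg
  cos(150 deg) = -0.8660, sin(150 deg) = 0.5000
  joint[1] = (0.0000, 0.0000) + 4.8 * (-0.8660, 0.5000) = (0.0000 + -4.1569, 0.0000 + 2.4000) = (-4.1569, 2.4000)
link 1: phi[1] = 150 + -80 = 70 deg
  cos(70 deg) = 0.3420, sin(70 deg) = 0.9397
  joint[2] = (-4.1569, 2.4000) + 4.3 * (0.3420, 0.9397) = (-4.1569 + 1.4707, 2.4000 + 4.0407) = (-2.6862, 6.4407)
End effector: (-2.6862, 6.4407)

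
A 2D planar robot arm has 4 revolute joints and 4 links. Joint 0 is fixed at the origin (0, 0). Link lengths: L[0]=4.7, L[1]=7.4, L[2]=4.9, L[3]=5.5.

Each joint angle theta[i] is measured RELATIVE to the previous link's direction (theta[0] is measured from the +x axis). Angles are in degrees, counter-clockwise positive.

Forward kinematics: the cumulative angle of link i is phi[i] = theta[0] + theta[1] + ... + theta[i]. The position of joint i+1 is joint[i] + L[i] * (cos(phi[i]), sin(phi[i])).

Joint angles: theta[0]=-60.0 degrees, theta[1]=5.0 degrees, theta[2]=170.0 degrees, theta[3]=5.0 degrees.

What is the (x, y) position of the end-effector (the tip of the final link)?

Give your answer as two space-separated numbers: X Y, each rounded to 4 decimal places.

Answer: 1.7736 -0.9280

Derivation:
joint[0] = (0.0000, 0.0000)  (base)
link 0: phi[0] = -60 = -60 deg
  cos(-60 deg) = 0.5000, sin(-60 deg) = -0.8660
  joint[1] = (0.0000, 0.0000) + 4.7 * (0.5000, -0.8660) = (0.0000 + 2.3500, 0.0000 + -4.0703) = (2.3500, -4.0703)
link 1: phi[1] = -60 + 5 = -55 deg
  cos(-55 deg) = 0.5736, sin(-55 deg) = -0.8192
  joint[2] = (2.3500, -4.0703) + 7.4 * (0.5736, -0.8192) = (2.3500 + 4.2445, -4.0703 + -6.0617) = (6.5945, -10.1320)
link 2: phi[2] = -60 + 5 + 170 = 115 deg
  cos(115 deg) = -0.4226, sin(115 deg) = 0.9063
  joint[3] = (6.5945, -10.1320) + 4.9 * (-0.4226, 0.9063) = (6.5945 + -2.0708, -10.1320 + 4.4409) = (4.5236, -5.6911)
link 3: phi[3] = -60 + 5 + 170 + 5 = 120 deg
  cos(120 deg) = -0.5000, sin(120 deg) = 0.8660
  joint[4] = (4.5236, -5.6911) + 5.5 * (-0.5000, 0.8660) = (4.5236 + -2.7500, -5.6911 + 4.7631) = (1.7736, -0.9280)
End effector: (1.7736, -0.9280)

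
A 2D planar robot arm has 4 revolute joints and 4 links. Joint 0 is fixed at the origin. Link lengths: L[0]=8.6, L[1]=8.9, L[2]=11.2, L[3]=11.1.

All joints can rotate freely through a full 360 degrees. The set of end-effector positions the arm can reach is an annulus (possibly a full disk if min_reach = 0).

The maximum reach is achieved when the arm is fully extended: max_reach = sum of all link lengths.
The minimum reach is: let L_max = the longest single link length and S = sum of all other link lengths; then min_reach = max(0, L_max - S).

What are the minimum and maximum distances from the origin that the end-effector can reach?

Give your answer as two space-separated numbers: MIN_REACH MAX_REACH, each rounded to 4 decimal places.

Answer: 0.0000 39.8000

Derivation:
Link lengths: [8.6, 8.9, 11.2, 11.1]
max_reach = 8.6 + 8.9 + 11.2 + 11.1 = 39.8
L_max = max([8.6, 8.9, 11.2, 11.1]) = 11.2
S (sum of others) = 39.8 - 11.2 = 28.6
min_reach = max(0, 11.2 - 28.6) = max(0, -17.4) = 0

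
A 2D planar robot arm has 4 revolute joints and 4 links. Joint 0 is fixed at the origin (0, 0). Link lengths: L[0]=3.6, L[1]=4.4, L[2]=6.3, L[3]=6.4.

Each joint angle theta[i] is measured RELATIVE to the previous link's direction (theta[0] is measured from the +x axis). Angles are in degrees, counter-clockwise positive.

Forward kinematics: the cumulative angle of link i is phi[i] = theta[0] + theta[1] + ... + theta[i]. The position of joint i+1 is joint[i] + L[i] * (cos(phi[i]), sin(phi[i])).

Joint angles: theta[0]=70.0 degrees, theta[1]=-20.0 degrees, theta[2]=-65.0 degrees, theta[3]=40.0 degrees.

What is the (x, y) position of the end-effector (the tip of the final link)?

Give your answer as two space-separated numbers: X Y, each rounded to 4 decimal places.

Answer: 15.9452 7.8277

Derivation:
joint[0] = (0.0000, 0.0000)  (base)
link 0: phi[0] = 70 = 70 deg
  cos(70 deg) = 0.3420, sin(70 deg) = 0.9397
  joint[1] = (0.0000, 0.0000) + 3.6 * (0.3420, 0.9397) = (0.0000 + 1.2313, 0.0000 + 3.3829) = (1.2313, 3.3829)
link 1: phi[1] = 70 + -20 = 50 deg
  cos(50 deg) = 0.6428, sin(50 deg) = 0.7660
  joint[2] = (1.2313, 3.3829) + 4.4 * (0.6428, 0.7660) = (1.2313 + 2.8283, 3.3829 + 3.3706) = (4.0595, 6.7535)
link 2: phi[2] = 70 + -20 + -65 = -15 deg
  cos(-15 deg) = 0.9659, sin(-15 deg) = -0.2588
  joint[3] = (4.0595, 6.7535) + 6.3 * (0.9659, -0.2588) = (4.0595 + 6.0853, 6.7535 + -1.6306) = (10.1449, 5.1229)
link 3: phi[3] = 70 + -20 + -65 + 40 = 25 deg
  cos(25 deg) = 0.9063, sin(25 deg) = 0.4226
  joint[4] = (10.1449, 5.1229) + 6.4 * (0.9063, 0.4226) = (10.1449 + 5.8004, 5.1229 + 2.7048) = (15.9452, 7.8277)
End effector: (15.9452, 7.8277)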